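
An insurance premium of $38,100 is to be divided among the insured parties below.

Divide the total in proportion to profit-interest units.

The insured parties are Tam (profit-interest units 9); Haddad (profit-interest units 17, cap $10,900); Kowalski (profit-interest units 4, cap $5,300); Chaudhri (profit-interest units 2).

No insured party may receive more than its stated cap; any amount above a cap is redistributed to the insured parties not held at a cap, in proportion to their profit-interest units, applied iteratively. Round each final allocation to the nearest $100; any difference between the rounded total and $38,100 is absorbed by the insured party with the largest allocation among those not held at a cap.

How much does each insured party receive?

Tam: $17,900 | Haddad: $10,900 | Kowalski: $5,300 | Chaudhri: $4,000

Sum of profit-interest units: 32.
Proportional shares (ignoring caps): Tam 10,715.62; Haddad 20,240.62; Kowalski 4,762.50; Chaudhri 2,381.25.
Capped: Haddad ($10,900); remaining pool $27,200 reallocated over remaining profit-interest units 15.
Capped: Kowalski ($5,300); remaining pool $21,900 reallocated over remaining profit-interest units 11.
Remaining shares: Tam 17,918.18 → $17,900; Chaudhri 3,981.82 → $4,000.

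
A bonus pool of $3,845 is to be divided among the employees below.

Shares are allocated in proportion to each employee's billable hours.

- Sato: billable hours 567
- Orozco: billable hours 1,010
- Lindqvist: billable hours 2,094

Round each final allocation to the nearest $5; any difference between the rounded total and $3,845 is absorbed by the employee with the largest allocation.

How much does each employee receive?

Sum of billable hours: 3,671.
Unrounded shares: Sato 567/3,671 × $3,845 = 593.87; Orozco 1,010/3,671 × $3,845 = 1,057.87; Lindqvist 2,094/3,671 × $3,845 = 2,193.25.
Rounded to nearest $5: Sato $595; Orozco $1,060; Lindqvist $2,195. Sum = $3,850.
Difference $3,845 − $3,850 = −$5 applied to largest allocation (Lindqvist): Lindqvist becomes $2,190.

Sato: $595; Orozco: $1,060; Lindqvist: $2,190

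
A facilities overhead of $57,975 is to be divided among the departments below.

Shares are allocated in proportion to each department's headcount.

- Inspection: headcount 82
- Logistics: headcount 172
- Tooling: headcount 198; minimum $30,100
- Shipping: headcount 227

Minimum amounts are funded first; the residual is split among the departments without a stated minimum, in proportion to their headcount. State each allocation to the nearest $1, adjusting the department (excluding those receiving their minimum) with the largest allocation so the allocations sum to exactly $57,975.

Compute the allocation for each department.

Minimums first: Tooling $30,100. Residual $27,875.
Residual split over remaining headcount 481: Inspection 4,752.08 → $4,752; Logistics 9,967.78 → $9,968; Shipping 13,155.15 → $13,155.

Inspection: $4,752 | Logistics: $9,968 | Tooling: $30,100 | Shipping: $13,155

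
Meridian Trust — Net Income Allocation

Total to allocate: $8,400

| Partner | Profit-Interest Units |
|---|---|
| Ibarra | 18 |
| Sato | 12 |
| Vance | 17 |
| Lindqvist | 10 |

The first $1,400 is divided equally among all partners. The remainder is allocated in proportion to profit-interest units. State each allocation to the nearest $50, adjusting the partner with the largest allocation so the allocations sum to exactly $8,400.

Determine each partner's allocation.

Ibarra: $2,550 · Sato: $1,800 · Vance: $2,450 · Lindqvist: $1,600

First tranche $1,400 split equally: $350 each.
Remainder $7,000 by profit-interest units (total 57): Ibarra 2,210.53 → $2,200; Sato 1,473.68 → $1,450; Vance 2,087.72 → $2,100; Lindqvist 1,228.07 → $1,250.
Totals: Ibarra $350 + $2,200 = $2,550; Sato $350 + $1,450 = $1,800; Vance $350 + $2,100 = $2,450; Lindqvist $350 + $1,250 = $1,600.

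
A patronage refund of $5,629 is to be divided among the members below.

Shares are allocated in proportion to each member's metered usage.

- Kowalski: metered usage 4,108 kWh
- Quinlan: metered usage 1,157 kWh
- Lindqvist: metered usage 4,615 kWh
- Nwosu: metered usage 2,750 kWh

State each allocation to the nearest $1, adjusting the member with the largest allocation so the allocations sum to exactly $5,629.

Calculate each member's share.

Sum of metered usage: 12,630.
Raw shares: Kowalski 4,108/12,630 × $5,629 = 1,830.87; Quinlan 1,157/12,630 × $5,629 = 515.66; Lindqvist 4,615/12,630 × $5,629 = 2,056.84; Nwosu 2,750/12,630 × $5,629 = 1,225.63.
At nearest $1: Kowalski $1,831; Quinlan $516; Lindqvist $2,057; Nwosu $1,226. Sum = $5,630.
Difference $5,629 − $5,630 = −$1 applied to largest allocation (Lindqvist): Lindqvist becomes $2,056.

Kowalski: $1,831; Quinlan: $516; Lindqvist: $2,056; Nwosu: $1,226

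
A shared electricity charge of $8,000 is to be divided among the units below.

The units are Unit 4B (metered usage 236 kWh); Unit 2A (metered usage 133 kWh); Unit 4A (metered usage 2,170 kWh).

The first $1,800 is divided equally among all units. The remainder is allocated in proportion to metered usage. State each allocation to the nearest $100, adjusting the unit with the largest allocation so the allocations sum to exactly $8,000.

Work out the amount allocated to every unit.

Unit 4B: $1,200 | Unit 2A: $900 | Unit 4A: $5,900

Equal tier: $1,800 ÷ 3 = $600 apiece.
Remainder $6,200 by metered usage (total 2,539): Unit 4B 576.29 → $600; Unit 2A 324.77 → $300; Unit 4A 5,298.94 → $5,300.
Totals: Unit 4B $600 + $600 = $1,200; Unit 2A $600 + $300 = $900; Unit 4A $600 + $5,300 = $5,900.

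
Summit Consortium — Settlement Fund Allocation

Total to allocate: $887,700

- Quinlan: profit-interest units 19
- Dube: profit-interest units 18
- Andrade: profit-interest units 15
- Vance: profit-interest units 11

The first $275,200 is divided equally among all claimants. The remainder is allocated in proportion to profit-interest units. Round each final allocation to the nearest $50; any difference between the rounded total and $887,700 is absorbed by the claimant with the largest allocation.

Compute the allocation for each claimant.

$275,200 shared equally gives $68,800 per claimant.
Remainder $612,500 by profit-interest units (total 63): Quinlan 184,722.22 → $184,700; Dube 175,000.00 → $175,000; Andrade 145,833.33 → $145,850; Vance 106,944.44 → $106,950.
Totals: Quinlan $68,800 + $184,700 = $253,500; Dube $68,800 + $175,000 = $243,800; Andrade $68,800 + $145,850 = $214,650; Vance $68,800 + $106,950 = $175,750.

Quinlan: $253,500; Dube: $243,800; Andrade: $214,650; Vance: $175,750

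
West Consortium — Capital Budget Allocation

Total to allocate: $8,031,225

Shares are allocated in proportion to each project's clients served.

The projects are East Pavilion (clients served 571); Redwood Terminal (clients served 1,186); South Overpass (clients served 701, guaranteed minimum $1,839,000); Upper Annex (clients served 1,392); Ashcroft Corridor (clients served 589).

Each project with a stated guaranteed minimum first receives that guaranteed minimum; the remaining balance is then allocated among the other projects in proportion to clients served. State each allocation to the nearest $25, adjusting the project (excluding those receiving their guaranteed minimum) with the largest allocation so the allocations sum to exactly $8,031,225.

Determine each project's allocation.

East Pavilion: $945,900 | Redwood Terminal: $1,964,675 | South Overpass: $1,839,000 | Upper Annex: $2,305,925 | Ashcroft Corridor: $975,725

Guaranteed amounts: South Overpass $1,839,000. Residual $6,192,225.
Residual split over remaining clients served 3,738: East Pavilion 945,896.33 → $945,900; Redwood Terminal 1,964,681.34 → $1,964,675; Upper Annex 2,305,932.91 → $2,305,925; Ashcroft Corridor 975,714.43 → $975,725.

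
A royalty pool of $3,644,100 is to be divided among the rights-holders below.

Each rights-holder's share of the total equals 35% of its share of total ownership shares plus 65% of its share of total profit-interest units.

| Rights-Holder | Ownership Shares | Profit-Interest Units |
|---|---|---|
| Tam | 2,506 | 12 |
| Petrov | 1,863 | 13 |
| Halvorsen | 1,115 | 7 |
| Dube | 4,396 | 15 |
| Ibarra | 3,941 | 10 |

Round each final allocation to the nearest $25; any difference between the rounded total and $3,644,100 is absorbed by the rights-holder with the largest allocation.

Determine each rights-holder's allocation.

Tam: $729,925 | Petrov: $712,150 | Halvorsen: $393,775 | Dube: $1,029,000 | Ibarra: $779,250

Ownership shares total 13,821; profit-interest units total 57.
Composite weights (35% ownership shares + 65% profit-interest units): Tam 0.2003; Petrov 0.1954; Halvorsen 0.1081; Dube 0.2824; Ibarra 0.2138.
Proportional shares: Tam 729,926.00; Petrov 712,143.95; Halvorsen 393,783.56; Dube 1,029,006.31; Ibarra 779,240.19.
At nearest $25: Tam $729,925; Petrov $712,150; Halvorsen $393,775; Dube $1,029,000; Ibarra $779,250. Sum = $3,644,100.
Sum already equals the total — no adjustment.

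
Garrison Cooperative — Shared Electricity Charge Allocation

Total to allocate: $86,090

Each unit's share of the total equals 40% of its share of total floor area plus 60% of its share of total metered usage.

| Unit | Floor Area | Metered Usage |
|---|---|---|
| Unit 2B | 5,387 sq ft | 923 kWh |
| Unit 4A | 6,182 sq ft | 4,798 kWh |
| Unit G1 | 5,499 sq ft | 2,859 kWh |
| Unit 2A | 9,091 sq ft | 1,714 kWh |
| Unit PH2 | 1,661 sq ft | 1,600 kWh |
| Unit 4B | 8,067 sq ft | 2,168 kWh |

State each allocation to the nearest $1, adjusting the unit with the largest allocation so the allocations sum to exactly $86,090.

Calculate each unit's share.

Unit 2B: $8,560 | Unit 4A: $23,556 | Unit G1: $15,779 | Unit 2A: $15,019 | Unit PH2: $7,471 | Unit 4B: $15,705

Totals — floor area 35,887, metered usage 14,062.
Blended shares (40% floor area + 60% metered usage): Unit 2B 0.0994; Unit 4A 0.2736; Unit G1 0.1833; Unit 2A 0.1745; Unit PH2 0.0868; Unit 4B 0.1824.
Proportional shares: Unit 2B 8,559.65; Unit 4A 23,556.56; Unit G1 15,778.64; Unit 2A 15,019.47; Unit PH2 7,471.13; Unit 4B 15,704.55.
At nearest $1: Unit 2B $8,560; Unit 4A $23,557; Unit G1 $15,779; Unit 2A $15,019; Unit PH2 $7,471; Unit 4B $15,705. Sum = $86,091.
Difference $86,090 − $86,091 = −$1 applied to largest allocation (Unit 4A): Unit 4A becomes $23,556.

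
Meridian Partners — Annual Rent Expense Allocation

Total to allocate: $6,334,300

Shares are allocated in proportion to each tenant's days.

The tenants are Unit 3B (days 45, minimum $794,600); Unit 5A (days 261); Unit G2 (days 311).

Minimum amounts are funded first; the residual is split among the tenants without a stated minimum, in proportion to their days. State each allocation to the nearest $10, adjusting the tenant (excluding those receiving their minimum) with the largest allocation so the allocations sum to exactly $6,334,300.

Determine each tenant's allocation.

Guaranteed amounts: Unit 3B $794,600. Remaining pool $5,539,700.
Remaining pool split over remaining days 572: Unit 5A 2,527,730.24 → $2,527,730; Unit G2 3,011,969.76 → $3,011,970.

Unit 3B: $794,600 | Unit 5A: $2,527,730 | Unit G2: $3,011,970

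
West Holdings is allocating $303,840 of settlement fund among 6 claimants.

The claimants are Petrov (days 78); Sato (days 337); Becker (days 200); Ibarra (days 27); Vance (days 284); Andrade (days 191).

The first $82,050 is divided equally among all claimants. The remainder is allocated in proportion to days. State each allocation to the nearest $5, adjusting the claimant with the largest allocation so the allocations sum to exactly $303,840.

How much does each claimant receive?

$82,050 shared equally gives $13,675 per claimant.
Remainder $221,790 by days (total 1,117): Petrov 15,487.57 → $15,490; Sato 66,914.26 → $66,915; Becker 39,711.73 → $39,710; Ibarra 5,361.08 → $5,360; Vance 56,390.65 → $56,390; Andrade 37,924.70 → $37,925.
Totals: Petrov $13,675 + $15,490 = $29,165; Sato $13,675 + $66,915 = $80,590; Becker $13,675 + $39,710 = $53,385; Ibarra $13,675 + $5,360 = $19,035; Vance $13,675 + $56,390 = $70,065; Andrade $13,675 + $37,925 = $51,600.

Petrov: $29,165 | Sato: $80,590 | Becker: $53,385 | Ibarra: $19,035 | Vance: $70,065 | Andrade: $51,600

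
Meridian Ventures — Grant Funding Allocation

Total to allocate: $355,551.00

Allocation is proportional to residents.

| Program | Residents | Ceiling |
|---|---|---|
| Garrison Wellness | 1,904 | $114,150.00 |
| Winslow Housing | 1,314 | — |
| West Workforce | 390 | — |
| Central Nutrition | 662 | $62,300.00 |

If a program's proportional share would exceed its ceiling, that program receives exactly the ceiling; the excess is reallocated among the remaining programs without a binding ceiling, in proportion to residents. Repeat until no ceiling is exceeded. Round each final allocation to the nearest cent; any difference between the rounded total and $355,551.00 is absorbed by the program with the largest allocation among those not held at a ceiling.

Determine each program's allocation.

Garrison Wellness: $114,150.00; Winslow Housing: $138,109.57; West Workforce: $40,991.43; Central Nutrition: $62,300.00

Residents total: 4,270.
Proportional shares (ignoring caps): Garrison Wellness 158,540.7738; Winslow Housing 109,413.1180; West Workforce 32,474.2131; Central Nutrition 55,122.8951.
Capped: Garrison Wellness ($114,150.00); remaining pool $241,401.00 reallocated over remaining residents 2,366.
Capped: Central Nutrition ($62,300.00); remaining pool $179,101.00 reallocated over remaining residents 1,704.
Shares after redistribution: Winslow Housing 138,109.5739 → $138,109.57; West Workforce 40,991.4261 → $40,991.43.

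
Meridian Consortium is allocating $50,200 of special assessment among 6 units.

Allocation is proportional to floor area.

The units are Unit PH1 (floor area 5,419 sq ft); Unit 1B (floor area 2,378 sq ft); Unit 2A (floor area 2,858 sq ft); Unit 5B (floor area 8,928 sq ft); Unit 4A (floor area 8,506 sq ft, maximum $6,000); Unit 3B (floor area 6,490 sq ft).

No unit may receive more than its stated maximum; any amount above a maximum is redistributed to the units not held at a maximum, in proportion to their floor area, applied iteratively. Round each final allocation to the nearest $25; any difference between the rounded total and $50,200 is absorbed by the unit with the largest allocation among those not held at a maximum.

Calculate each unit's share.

Unit PH1: $9,175 | Unit 1B: $4,025 | Unit 2A: $4,850 | Unit 5B: $15,150 | Unit 4A: $6,000 | Unit 3B: $11,000

Floor area total: 34,579.
Pro-rata shares before constraints: Unit PH1 7,867.02; Unit 1B 3,452.26; Unit 2A 4,149.10; Unit 5B 12,961.21; Unit 4A 12,348.57; Unit 3B 9,421.85.
Capped: Unit 4A ($6,000); residual $44,200 reallocated over remaining floor area 26,073.
Shares after redistribution: Unit PH1 9,186.51 → $9,175; Unit 1B 4,031.28 → $4,025; Unit 2A 4,845.00 → $4,850; Unit 5B 15,135.11 → $15,125; Unit 3B 11,002.11 → $11,000.
Rounding difference +$25 applied to Unit 5B → $15,150.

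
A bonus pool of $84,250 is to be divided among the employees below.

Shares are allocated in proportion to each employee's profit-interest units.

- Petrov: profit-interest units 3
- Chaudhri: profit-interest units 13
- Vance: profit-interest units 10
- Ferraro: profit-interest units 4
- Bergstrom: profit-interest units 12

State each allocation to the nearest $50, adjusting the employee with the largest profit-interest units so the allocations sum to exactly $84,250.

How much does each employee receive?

Petrov: $6,000; Chaudhri: $26,150; Vance: $20,050; Ferraro: $8,000; Bergstrom: $24,050

Sum of profit-interest units: 42.
Pro-rata amounts: Petrov 3/42 × $84,250 = 6,017.86; Chaudhri 13/42 × $84,250 = 26,077.38; Vance 10/42 × $84,250 = 20,059.52; Ferraro 4/42 × $84,250 = 8,023.81; Bergstrom 12/42 × $84,250 = 24,071.43.
After rounding ($50): Petrov $6,000; Chaudhri $26,100; Vance $20,050; Ferraro $8,000; Bergstrom $24,050. Sum = $84,200.
Difference $84,250 − $84,200 = +$50 applied to largest profit-interest units (Chaudhri): Chaudhri becomes $26,150.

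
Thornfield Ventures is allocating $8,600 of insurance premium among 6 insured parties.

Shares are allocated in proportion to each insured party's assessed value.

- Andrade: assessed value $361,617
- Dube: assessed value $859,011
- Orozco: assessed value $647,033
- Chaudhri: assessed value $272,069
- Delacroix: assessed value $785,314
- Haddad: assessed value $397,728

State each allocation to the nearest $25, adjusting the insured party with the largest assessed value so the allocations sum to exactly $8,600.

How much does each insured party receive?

Combined assessed value = 3,322,772.
Pro-rata amounts: Andrade 361,617/3,322,772 × $8,600 = 935.94; Dube 859,011/3,322,772 × $8,600 = 2,223.29; Orozco 647,033/3,322,772 × $8,600 = 1,674.65; Chaudhri 272,069/3,322,772 × $8,600 = 704.17; Delacroix 785,314/3,322,772 × $8,600 = 2,032.55; Haddad 397,728/3,322,772 × $8,600 = 1,029.40.
After rounding ($25): Andrade $925; Dube $2,225; Orozco $1,675; Chaudhri $700; Delacroix $2,025; Haddad $1,025. Sum = $8,575.
Difference $8,600 − $8,575 = +$25 applied to largest assessed value (Dube): Dube becomes $2,250.

Andrade: $925; Dube: $2,250; Orozco: $1,675; Chaudhri: $700; Delacroix: $2,025; Haddad: $1,025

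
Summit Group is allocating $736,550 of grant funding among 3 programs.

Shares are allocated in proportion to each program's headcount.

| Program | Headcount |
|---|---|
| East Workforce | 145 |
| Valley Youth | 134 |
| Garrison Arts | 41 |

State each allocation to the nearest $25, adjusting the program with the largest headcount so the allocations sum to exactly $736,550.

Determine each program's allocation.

Sum of headcount: 145 + 134 + 41 = 320.
Raw shares: East Workforce 333,749.22; Valley Youth 308,430.31; Garrison Arts 94,370.47.
At nearest $25: East Workforce $333,750; Valley Youth $308,425; Garrison Arts $94,375. Sum = $736,550.
Rounded total matches; no reconciliation needed.

East Workforce: $333,750 | Valley Youth: $308,425 | Garrison Arts: $94,375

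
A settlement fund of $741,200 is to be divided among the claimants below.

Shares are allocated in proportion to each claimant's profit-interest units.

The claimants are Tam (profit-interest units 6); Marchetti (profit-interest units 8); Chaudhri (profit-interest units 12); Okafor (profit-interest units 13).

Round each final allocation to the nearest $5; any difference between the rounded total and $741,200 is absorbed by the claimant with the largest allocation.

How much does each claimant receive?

Profit-interest units total: 39.
Raw shares: Tam 6/39 × $741,200 = 114,030.77; Marchetti 8/39 × $741,200 = 152,041.03; Chaudhri 12/39 × $741,200 = 228,061.54; Okafor 13/39 × $741,200 = 247,066.67.
At nearest $5: Tam $114,030; Marchetti $152,040; Chaudhri $228,060; Okafor $247,065. Sum = $741,195.
Difference $741,200 − $741,195 = +$5 applied to largest allocation (Okafor): Okafor becomes $247,070.

Tam: $114,030 · Marchetti: $152,040 · Chaudhri: $228,060 · Okafor: $247,070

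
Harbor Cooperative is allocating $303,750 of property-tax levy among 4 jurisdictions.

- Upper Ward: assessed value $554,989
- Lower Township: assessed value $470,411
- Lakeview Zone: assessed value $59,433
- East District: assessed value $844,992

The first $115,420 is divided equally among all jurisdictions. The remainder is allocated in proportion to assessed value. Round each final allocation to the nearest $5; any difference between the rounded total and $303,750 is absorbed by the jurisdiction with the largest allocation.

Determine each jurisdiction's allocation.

Upper Ward: $83,015 · Lower Township: $74,760 · Lakeview Zone: $34,655 · East District: $111,320

First tranche $115,420 split equally: $28,855 each.
Remainder $188,330 by assessed value (total 1,929,825): Upper Ward 54,160.91 → $54,160; Lower Township 45,907.01 → $45,905; Lakeview Zone 5,800.02 → $5,800; East District 82,462.06 → $82,460.
Rounding difference +$5 on remainder applied to East District.
Totals: Upper Ward $28,855 + $54,160 = $83,015; Lower Township $28,855 + $45,905 = $74,760; Lakeview Zone $28,855 + $5,800 = $34,655; East District $28,855 + $82,465 = $111,320.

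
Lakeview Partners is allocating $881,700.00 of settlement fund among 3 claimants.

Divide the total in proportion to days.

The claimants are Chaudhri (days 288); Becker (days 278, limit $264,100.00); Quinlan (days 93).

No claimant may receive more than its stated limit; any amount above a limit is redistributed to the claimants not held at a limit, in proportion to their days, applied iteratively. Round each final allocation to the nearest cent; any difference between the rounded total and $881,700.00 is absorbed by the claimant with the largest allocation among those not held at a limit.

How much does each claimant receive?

Chaudhri: $466,847.24 · Becker: $264,100.00 · Quinlan: $150,752.76

Days total: 659.
Proportional shares (ignoring caps): Chaudhri 385,325.6449; Becker 371,946.2822; Quinlan 124,428.0728.
Held at cap: Becker ($264,100.00); balance $617,600.00 reallocated over remaining days 381.
Shares after redistribution: Chaudhri 466,847.2441 → $466,847.24; Quinlan 150,752.7559 → $150,752.76.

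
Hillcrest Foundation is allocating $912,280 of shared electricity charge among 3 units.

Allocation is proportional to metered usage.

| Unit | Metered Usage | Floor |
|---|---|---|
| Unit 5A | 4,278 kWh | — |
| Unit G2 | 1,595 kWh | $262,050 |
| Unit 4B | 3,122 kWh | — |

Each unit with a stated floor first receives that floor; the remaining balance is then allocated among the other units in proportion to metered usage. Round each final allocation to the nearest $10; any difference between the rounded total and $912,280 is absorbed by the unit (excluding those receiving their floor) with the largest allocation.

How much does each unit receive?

Unit 5A: $375,900 · Unit G2: $262,050 · Unit 4B: $274,330

Minimums first: Unit G2 $262,050. Remaining pool $650,230.
Remaining pool split over remaining metered usage 7,400: Unit 5A 375,903.24 → $375,900; Unit 4B 274,326.76 → $274,330.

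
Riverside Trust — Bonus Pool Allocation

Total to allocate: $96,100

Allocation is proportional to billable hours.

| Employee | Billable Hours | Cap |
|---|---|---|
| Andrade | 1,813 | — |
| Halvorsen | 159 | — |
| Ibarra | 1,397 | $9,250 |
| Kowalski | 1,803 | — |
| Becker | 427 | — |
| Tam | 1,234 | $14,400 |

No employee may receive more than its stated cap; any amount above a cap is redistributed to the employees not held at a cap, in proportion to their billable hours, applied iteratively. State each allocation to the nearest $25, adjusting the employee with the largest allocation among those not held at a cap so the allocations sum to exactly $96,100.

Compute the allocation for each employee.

Total billable hours = 6,833.
Unconstrained shares: Andrade 25,498.21; Halvorsen 2,236.19; Ibarra 19,647.55; Kowalski 25,357.57; Becker 6,005.37; Tam 17,355.10.
Held at cap: Ibarra ($9,250), Tam ($14,400); remaining pool $72,450 reallocated over remaining billable hours 4,202.
Remaining shares: Andrade 31,259.36 → $31,250; Halvorsen 2,741.44 → $2,750; Kowalski 31,086.95 → $31,075; Becker 7,362.24 → $7,350.
Rounding difference +$25 applied to Andrade → $31,275.

Andrade: $31,275 | Halvorsen: $2,750 | Ibarra: $9,250 | Kowalski: $31,075 | Becker: $7,350 | Tam: $14,400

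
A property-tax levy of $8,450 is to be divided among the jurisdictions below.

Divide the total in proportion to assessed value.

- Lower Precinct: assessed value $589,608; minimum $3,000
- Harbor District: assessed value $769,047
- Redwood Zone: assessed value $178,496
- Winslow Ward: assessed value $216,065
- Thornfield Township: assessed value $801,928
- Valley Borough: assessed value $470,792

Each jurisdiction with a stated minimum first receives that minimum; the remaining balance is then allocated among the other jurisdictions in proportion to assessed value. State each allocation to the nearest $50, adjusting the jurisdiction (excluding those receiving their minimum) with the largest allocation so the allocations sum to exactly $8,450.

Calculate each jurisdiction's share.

Lower Precinct: $3,000 · Harbor District: $1,700 · Redwood Zone: $400 · Winslow Ward: $500 · Thornfield Township: $1,800 · Valley Borough: $1,050

Fund the minimums — Lower Precinct $3,000. Residual $5,450.
Residual split over remaining assessed value 2,436,328: Harbor District 1,720.34 → $1,700; Redwood Zone 399.29 → $400; Winslow Ward 483.33 → $500; Thornfield Township 1,793.89 → $1,800; Valley Borough 1,053.15 → $1,050.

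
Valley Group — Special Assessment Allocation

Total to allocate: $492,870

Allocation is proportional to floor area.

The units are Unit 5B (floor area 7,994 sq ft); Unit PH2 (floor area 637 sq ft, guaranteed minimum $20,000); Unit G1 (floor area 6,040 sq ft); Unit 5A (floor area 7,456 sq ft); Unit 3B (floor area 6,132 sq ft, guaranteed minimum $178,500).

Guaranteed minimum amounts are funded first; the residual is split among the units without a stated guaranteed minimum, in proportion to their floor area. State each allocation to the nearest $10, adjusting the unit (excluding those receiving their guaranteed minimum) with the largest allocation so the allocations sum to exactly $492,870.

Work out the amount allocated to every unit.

Guaranteed amounts: Unit PH2 $20,000; Unit 3B $178,500. Remaining pool $294,370.
Remaining pool split over remaining floor area 21,490: Unit 5B 109,501.80 → $109,500; Unit G1 82,735.91 → $82,740; Unit 5A 102,132.28 → $102,130.

Unit 5B: $109,500 | Unit PH2: $20,000 | Unit G1: $82,740 | Unit 5A: $102,130 | Unit 3B: $178,500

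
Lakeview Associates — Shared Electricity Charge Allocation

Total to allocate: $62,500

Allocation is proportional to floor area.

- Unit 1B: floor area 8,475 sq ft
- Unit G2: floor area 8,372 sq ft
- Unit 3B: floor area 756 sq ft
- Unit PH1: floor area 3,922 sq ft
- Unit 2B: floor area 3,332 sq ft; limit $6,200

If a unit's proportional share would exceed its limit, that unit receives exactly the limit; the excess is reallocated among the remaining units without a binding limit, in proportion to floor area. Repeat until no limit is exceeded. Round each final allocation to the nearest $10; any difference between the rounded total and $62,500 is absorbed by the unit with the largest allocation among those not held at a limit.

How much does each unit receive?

Floor area total: 24,857.
Proportional shares (ignoring caps): Unit 1B 21,309.39; Unit G2 21,050.41; Unit 3B 1,900.87; Unit PH1 9,861.41; Unit 2B 8,377.92.
Capped: Unit 2B ($6,200); remaining pool $56,300 reallocated over remaining floor area 21,525.
Shares after redistribution: Unit 1B 22,166.90 → $22,170; Unit G2 21,897.50 → $21,900; Unit 3B 1,977.37 → $1,980; Unit PH1 10,258.24 → $10,260.
Rounding difference −$10 applied to Unit 1B → $22,160.

Unit 1B: $22,160 · Unit G2: $21,900 · Unit 3B: $1,980 · Unit PH1: $10,260 · Unit 2B: $6,200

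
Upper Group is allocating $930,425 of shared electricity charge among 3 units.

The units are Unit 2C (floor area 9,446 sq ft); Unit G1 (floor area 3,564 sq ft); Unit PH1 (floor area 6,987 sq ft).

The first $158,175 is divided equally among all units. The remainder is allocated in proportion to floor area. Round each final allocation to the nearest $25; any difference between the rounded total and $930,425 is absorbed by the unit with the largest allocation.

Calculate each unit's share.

Equal tier: $158,175 ÷ 3 = $52,725 apiece.
Remainder $772,250 by floor area (total 19,997): Unit 2C 364,788.39 → $364,800; Unit G1 137,635.60 → $137,625; Unit PH1 269,826.01 → $269,825.
Totals: Unit 2C $52,725 + $364,800 = $417,525; Unit G1 $52,725 + $137,625 = $190,350; Unit PH1 $52,725 + $269,825 = $322,550.

Unit 2C: $417,525 · Unit G1: $190,350 · Unit PH1: $322,550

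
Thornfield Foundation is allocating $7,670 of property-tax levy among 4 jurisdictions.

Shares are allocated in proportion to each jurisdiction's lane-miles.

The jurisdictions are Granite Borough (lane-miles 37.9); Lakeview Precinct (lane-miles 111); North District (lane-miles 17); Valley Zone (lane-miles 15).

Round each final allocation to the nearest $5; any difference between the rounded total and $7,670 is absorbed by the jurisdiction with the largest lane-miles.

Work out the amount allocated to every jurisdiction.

Total lane-miles = 37.9 + 111 + 17 + 15 = 180.9.
Raw shares: Granite Borough 1,606.93; Lakeview Precinct 4,706.30; North District 720.78; Valley Zone 635.99.
After rounding ($5): Granite Borough $1,605; Lakeview Precinct $4,705; North District $720; Valley Zone $635. Sum = $7,665.
Difference $7,670 − $7,665 = +$5 applied to largest lane-miles (Lakeview Precinct): Lakeview Precinct becomes $4,710.

Granite Borough: $1,605 · Lakeview Precinct: $4,710 · North District: $720 · Valley Zone: $635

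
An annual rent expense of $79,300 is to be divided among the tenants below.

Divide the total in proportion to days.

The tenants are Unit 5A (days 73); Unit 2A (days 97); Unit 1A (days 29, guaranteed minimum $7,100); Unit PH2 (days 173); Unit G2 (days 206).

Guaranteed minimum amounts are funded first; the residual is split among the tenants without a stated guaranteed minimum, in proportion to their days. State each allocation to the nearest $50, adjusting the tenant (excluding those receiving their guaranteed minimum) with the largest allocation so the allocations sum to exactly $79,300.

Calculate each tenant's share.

Unit 5A: $9,600; Unit 2A: $12,750; Unit 1A: $7,100; Unit PH2: $22,750; Unit G2: $27,100

Fund the minimums — Unit 1A $7,100. Balance $72,200.
Balance split over remaining days 549: Unit 5A 9,600.36 → $9,600; Unit 2A 12,756.65 → $12,750; Unit PH2 22,751.55 → $22,750; Unit G2 27,091.44 → $27,100.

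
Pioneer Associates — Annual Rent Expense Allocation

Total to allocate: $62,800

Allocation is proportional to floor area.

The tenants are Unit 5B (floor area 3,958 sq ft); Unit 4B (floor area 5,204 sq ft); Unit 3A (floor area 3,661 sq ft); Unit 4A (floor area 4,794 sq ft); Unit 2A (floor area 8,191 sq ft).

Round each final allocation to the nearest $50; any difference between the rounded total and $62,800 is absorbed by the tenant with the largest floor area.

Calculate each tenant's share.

Unit 5B: $9,650 | Unit 4B: $12,650 | Unit 3A: $8,900 | Unit 4A: $11,650 | Unit 2A: $19,950

Floor area total: 3,958 + 5,204 + 3,661 + 4,794 + 8,191 = 25,808.
Raw shares: Unit 5B 9,631.22; Unit 4B 12,663.17; Unit 3A 8,908.51; Unit 4A 11,665.50; Unit 2A 19,931.60.
At nearest $50: Unit 5B $9,650; Unit 4B $12,650; Unit 3A $8,900; Unit 4A $11,650; Unit 2A $19,950. Sum = $62,800.
Rounded total matches; no reconciliation needed.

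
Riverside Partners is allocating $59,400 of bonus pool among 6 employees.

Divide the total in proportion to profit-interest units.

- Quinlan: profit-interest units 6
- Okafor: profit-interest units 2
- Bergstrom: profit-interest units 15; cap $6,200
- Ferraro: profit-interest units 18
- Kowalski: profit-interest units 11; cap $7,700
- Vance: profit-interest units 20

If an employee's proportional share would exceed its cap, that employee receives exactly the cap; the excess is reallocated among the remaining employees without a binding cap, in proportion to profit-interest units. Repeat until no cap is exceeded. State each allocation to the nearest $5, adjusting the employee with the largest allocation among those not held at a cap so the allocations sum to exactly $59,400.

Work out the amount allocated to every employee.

Quinlan: $5,935; Okafor: $1,980; Bergstrom: $6,200; Ferraro: $17,805; Kowalski: $7,700; Vance: $19,780

Combined profit-interest units = 72.
Proportional shares (ignoring caps): Quinlan 4,950.00; Okafor 1,650.00; Bergstrom 12,375.00; Ferraro 14,850.00; Kowalski 9,075.00; Vance 16,500.00.
Capped: Bergstrom ($6,200), Kowalski ($7,700); balance $45,500 reallocated over remaining profit-interest units 46.
Remaining shares: Quinlan 5,934.78 → $5,935; Okafor 1,978.26 → $1,980; Ferraro 17,804.35 → $17,805; Vance 19,782.61 → $19,785.
Rounding difference −$5 applied to Vance → $19,780.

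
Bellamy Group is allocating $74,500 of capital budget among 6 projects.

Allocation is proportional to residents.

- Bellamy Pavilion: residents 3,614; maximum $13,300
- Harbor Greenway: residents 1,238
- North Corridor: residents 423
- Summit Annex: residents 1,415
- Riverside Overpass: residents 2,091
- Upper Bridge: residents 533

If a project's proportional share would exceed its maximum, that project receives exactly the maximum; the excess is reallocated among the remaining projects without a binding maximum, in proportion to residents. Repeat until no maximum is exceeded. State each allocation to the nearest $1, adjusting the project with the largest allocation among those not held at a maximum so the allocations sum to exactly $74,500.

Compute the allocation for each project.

Residents total: 9,314.
Proportional shares (ignoring caps): Bellamy Pavilion 28,907.34; Harbor Greenway 9,902.40; North Corridor 3,383.46; Summit Annex 11,318.18; Riverside Overpass 16,725.31; Upper Bridge 4,263.31.
Held at cap: Bellamy Pavilion ($13,300); balance $61,200 reallocated over remaining residents 5,700.
Redistributed shares: Harbor Greenway 13,292.21 → $13,292; North Corridor 4,541.68 → $4,542; Summit Annex 15,192.63 → $15,193; Riverside Overpass 22,450.74 → $22,451; Upper Bridge 5,722.74 → $5,723.
Rounding difference −$1 applied to Riverside Overpass → $22,450.

Bellamy Pavilion: $13,300 | Harbor Greenway: $13,292 | North Corridor: $4,542 | Summit Annex: $15,193 | Riverside Overpass: $22,450 | Upper Bridge: $5,723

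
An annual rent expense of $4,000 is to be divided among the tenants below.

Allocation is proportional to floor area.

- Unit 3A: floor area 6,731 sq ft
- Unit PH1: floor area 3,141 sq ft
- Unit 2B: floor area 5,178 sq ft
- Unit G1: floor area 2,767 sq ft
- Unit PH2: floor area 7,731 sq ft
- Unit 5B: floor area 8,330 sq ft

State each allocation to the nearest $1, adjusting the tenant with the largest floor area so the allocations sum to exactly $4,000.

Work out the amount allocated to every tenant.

Combined floor area = 6,731 + 3,141 + 5,178 + 2,767 + 7,731 + 8,330 = 33,878.
Unrounded shares: Unit 3A 794.73; Unit PH1 370.86; Unit 2B 611.37; Unit G1 326.70; Unit PH2 912.80; Unit 5B 983.53.
After rounding ($1): Unit 3A $795; Unit PH1 $371; Unit 2B $611; Unit G1 $327; Unit PH2 $913; Unit 5B $984. Sum = $4,001.
Difference $4,000 − $4,001 = −$1 applied to largest floor area (Unit 5B): Unit 5B becomes $983.

Unit 3A: $795; Unit PH1: $371; Unit 2B: $611; Unit G1: $327; Unit PH2: $913; Unit 5B: $983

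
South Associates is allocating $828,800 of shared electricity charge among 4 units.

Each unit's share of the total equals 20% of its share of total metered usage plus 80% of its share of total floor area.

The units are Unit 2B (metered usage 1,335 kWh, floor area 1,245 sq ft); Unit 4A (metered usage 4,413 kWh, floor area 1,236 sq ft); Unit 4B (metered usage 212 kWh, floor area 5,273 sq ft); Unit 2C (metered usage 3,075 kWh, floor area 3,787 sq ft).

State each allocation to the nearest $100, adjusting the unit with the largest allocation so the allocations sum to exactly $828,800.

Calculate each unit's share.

Totals — metered usage 9,035, floor area 11,541.
Combined weights (20% metered usage + 80% floor area): Unit 2B 0.1159; Unit 4A 0.1834; Unit 4B 0.3702; Unit 2C 0.3306.
Unrounded shares: Unit 2B 96,018.76; Unit 4A 151,972.02; Unit 4B 306,827.66; Unit 2C 273,981.56.
At nearest $100: Unit 2B $96,000; Unit 4A $152,000; Unit 4B $306,800; Unit 2C $274,000. Sum = $828,800.
Sum already equals the total — no adjustment.

Unit 2B: $96,000 | Unit 4A: $152,000 | Unit 4B: $306,800 | Unit 2C: $274,000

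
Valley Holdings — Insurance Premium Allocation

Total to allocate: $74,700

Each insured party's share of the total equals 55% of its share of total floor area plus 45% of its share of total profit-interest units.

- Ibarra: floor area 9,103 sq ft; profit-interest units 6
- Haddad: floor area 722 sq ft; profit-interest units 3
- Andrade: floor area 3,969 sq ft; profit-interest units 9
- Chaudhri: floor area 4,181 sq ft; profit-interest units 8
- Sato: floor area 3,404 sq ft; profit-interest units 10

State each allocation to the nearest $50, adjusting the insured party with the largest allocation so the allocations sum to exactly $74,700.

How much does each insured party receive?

Totals — floor area 21,379, profit-interest units 36.
Blended shares (55% floor area + 45% profit-interest units): Ibarra 0.3092; Haddad 0.0561; Andrade 0.2146; Chaudhri 0.2076; Sato 0.2126.
Pro-rata amounts: Ibarra 23,096.15; Haddad 4,188.75; Andrade 16,031.16; Chaudhri 15,504.82; Sato 15,879.12.
At nearest $50: Ibarra $23,100; Haddad $4,200; Andrade $16,050; Chaudhri $15,500; Sato $15,900. Sum = $74,750.
Difference $74,700 − $74,750 = −$50 applied to largest allocation (Ibarra): Ibarra becomes $23,050.

Ibarra: $23,050 | Haddad: $4,200 | Andrade: $16,050 | Chaudhri: $15,500 | Sato: $15,900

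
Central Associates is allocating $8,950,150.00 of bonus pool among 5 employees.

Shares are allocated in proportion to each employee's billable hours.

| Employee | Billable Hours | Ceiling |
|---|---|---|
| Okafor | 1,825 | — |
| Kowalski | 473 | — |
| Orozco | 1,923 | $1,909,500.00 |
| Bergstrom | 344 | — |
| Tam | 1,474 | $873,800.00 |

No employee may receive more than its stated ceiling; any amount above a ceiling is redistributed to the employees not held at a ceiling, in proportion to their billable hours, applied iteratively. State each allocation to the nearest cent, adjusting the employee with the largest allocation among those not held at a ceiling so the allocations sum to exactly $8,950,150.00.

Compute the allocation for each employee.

Okafor: $4,259,841.50 · Kowalski: $1,104,057.55 · Orozco: $1,909,500.00 · Bergstrom: $802,950.95 · Tam: $873,800.00

Combined billable hours = 6,039.
Unconstrained shares: Okafor 2,704,756.3752; Kowalski 701,013.5701; Orozco 2,849,998.0874; Bergstrom 509,828.0510; Tam 2,184,553.9162.
Capped: Orozco ($1,909,500.00), Tam ($873,800.00); residual $6,166,850.00 reallocated over remaining billable hours 2,642.
Shares after redistribution: Okafor 4,259,841.5026 → $4,259,841.50; Kowalski 1,104,057.5511 → $1,104,057.55; Bergstrom 802,950.9463 → $802,950.95.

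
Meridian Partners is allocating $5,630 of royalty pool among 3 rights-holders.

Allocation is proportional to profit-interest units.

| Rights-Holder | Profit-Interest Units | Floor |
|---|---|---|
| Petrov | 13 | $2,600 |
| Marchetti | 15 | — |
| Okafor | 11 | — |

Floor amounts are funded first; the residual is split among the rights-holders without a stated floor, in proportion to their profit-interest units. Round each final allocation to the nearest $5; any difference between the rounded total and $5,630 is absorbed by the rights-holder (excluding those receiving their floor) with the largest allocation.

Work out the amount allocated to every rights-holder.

Minimums first: Petrov $2,600. Remaining pool $3,030.
Remaining pool split over remaining profit-interest units 26: Marchetti 1,748.08 → $1,750; Okafor 1,281.92 → $1,280.

Petrov: $2,600 | Marchetti: $1,750 | Okafor: $1,280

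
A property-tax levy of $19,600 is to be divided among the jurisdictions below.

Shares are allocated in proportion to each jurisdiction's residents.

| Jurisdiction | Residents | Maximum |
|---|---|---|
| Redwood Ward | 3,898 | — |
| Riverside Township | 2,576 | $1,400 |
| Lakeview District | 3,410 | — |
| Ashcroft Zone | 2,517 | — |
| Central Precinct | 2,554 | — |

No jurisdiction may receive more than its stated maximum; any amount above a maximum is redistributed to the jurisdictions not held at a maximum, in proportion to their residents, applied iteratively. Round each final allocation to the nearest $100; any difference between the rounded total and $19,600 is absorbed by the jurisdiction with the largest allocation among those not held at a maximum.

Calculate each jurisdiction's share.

Sum of residents: 14,955.
Pro-rata shares before constraints: Redwood Ward 5,108.71; Riverside Township 3,376.10; Lakeview District 4,469.14; Ashcroft Zone 3,298.78; Central Precinct 3,347.27.
Capped: Riverside Township ($1,400); residual $18,200 reallocated over remaining residents 12,379.
Remaining shares: Redwood Ward 5,730.96 → $5,700; Lakeview District 5,013.49 → $5,000; Ashcroft Zone 3,700.57 → $3,700; Central Precinct 3,754.97 → $3,800.

Redwood Ward: $5,700; Riverside Township: $1,400; Lakeview District: $5,000; Ashcroft Zone: $3,700; Central Precinct: $3,800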